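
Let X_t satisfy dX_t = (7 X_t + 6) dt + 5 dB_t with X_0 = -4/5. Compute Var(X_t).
Var(X_t) = 25*exp(14*t)/14 - 25/14

The variance V(t) = Var(X_t) satisfies V'(t) = 2 a V(t) + c^2 with V(0) = 0 (drift coefficient is linear in X, diffusion is constant). With a = 7, c = 5, the solution is
  V(t) = (c^2 / (2 a)) * (exp(2 a t) - 1)
       = (5^2 / (2*7)) * (exp(14 t) - 1)
       = 25*exp(14*t)/14 - 25/14.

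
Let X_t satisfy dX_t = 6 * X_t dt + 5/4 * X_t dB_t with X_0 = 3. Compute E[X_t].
E[X_t] = 3*exp(6*t)

For GBM dX = mu X dt + sigma X dB with X_0 = x_0, apply Itô to Y = log X: dY = (mu - sigma^2/2) dt + sigma dB, so Y_t = log(x_0) + (mu - sigma^2/2) t + sigma B_t and hence X_t = x_0 * exp((mu - sigma^2/2) t + sigma B_t).
With mu = 6, sigma = 5/4, x_0 = 3, this gives:
  X_t = 3 * exp((167/32) * t + (5/4) * B_t).
Since sigma*B_t ~ Normal(0, sigma^2 t), E[exp(sigma*B_t)] = exp(sigma^2 t / 2); so E[X_t] = x_0 * exp((mu - sigma^2/2) t) * exp(sigma^2 t / 2) = x_0 * exp(mu t) = 3*exp(6*t).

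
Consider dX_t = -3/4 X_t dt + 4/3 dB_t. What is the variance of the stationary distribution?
lim Var(X_t) = 32/27

The OU SDE dX = -theta X dt + sigma dB admits the integrating factor exp(theta t): d(exp(theta t) X_t) = sigma exp(theta t) dB_t. Integrating from 0 to t gives X_t = x_0 * exp(-theta t) + sigma * int_0^t exp(-theta (t-s)) dB_s for any initial x_0. The Itô integral has variance (by the Itô isometry) sigma^2 * int_0^t exp(-2 theta (t - s)) ds = sigma^2 * (1 - exp(-2 theta t)) / (2 theta), independent of x_0.
With theta = 3/4, sigma = 4/3:
  Var(X_t) = (4/3)^2 * (1 - exp(-2*3/4 t)) / (2 * 3/4) = 32/27 - 32*exp(-3*t/2)/27.
As t -> infinity, exp(-2*3/4 t) -> 0, so the stationary variance is sigma^2 / (2 theta) = 32/27.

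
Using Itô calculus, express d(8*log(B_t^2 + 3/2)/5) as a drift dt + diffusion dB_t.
d(8*log(B_t^2 + 3/2)/5) = (16*(3 - 2*B_t^2)/(5*(2*B_t^2 + 3)^2)) dt + (32*B_t/(5*(2*B_t^2 + 3))) dB_t

Itô's formula for f(B_t) gives d f(B_t) = f'(B_t) dB_t + (1/2) f''(B_t) dt. Compute derivatives of f(x) = 8*log(x^2 + 3/2)/5:
  f'(x)  = 32*x/(5*(2*x^2 + 3))
  f''(x) = 32*(3 - 2*x^2)/(5*(2*x^2 + 3)^2)
Substitute x = B_t and multiply the f'' term by 1/2:
  drift     = (1/2) * (32*(3 - 2*x^2)/(5*(2*x^2 + 3)^2)) evaluated at B_t = 16*(3 - 2*B_t^2)/(5*(2*B_t^2 + 3)^2)
  diffusion = (32*x/(5*(2*x^2 + 3))) evaluated at B_t = 32*B_t/(5*(2*B_t^2 + 3))
Therefore d(8*log(B_t^2 + 3/2)/5) = (16*(3 - 2*B_t^2)/(5*(2*B_t^2 + 3)^2)) dt + (32*B_t/(5*(2*B_t^2 + 3))) dB_t.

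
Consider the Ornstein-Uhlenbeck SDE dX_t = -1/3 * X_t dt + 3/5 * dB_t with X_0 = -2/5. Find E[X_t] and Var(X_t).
E[X_t] = -2*exp(-t/3)/5; Var(X_t) = 27/50 - 27*exp(-2*t/3)/50

The OU SDE dX = -theta X dt + sigma dB admits the integrating factor exp(theta t): d(exp(theta t) X_t) = sigma exp(theta t) dB_t. Integrating from 0 to t:
  X_t = x_0 * exp(-theta t) + sigma * int_0^t exp(-theta (t-s)) dB_s.
The Itô integral has mean 0 and (by the Itô isometry) variance sigma^2 * int_0^t exp(-2 theta (t - s)) ds = sigma^2 * (1 - exp(-2 theta t)) / (2 theta).
With theta = 1/3, sigma = 3/5, x_0 = -2/5:
  E[X_t] = -2/5 * exp(-1/3 t) = -2*exp(-t/3)/5
  Var(X_t) = (3/5)^2 * (1 - exp(-2*1/3 t)) / (2 * 1/3) = 27/50 - 27*exp(-2*t/3)/50.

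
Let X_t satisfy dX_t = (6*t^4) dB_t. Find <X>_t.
<X>_t = 4*t^9

For an Itô process dX_t = a(t) dt + b(t) dB_t, the quadratic variation is <X>_t = int_0^t b(s)^2 ds (the drift term does not contribute). Here b(s) = 6*s^4, so
  b(s)^2 = 36*s^8.
Integrating from 0 to t:
  <X>_t = int_0^t (36*s^8) ds = 4*t^9.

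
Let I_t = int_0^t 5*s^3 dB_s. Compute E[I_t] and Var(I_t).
E[I_t] = 0; Var(I_t) = 25*t^7/7

The Itô integral of a deterministic integrand f(s) has mean 0 because each increment f(s) * (B_{s+ds} - B_s) has mean 0. By the Itô isometry:
  Var( int_0^t f(s) dB_s ) = E[ (int_0^t f(s) dB_s)^2 ] = int_0^t f(s)^2 ds.
Here f(s) = 5*s^3, so f(s)^2 = 25*s^6. Integrate:
  int_0^t (25*s^6) ds = 25*t^7/7.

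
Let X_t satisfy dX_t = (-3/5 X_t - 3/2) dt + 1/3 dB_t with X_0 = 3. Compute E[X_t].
E[X_t] = -5/2 + 11*exp(-3*t/5)/2

Taking expectations and using E[dB_t] = 0, the mean m(t) = E[X_t] satisfies the ODE m'(t) = a m(t) + b with m(0) = x_0. With a = -3/5, b = -3/2, x_0 = 3, the solution is
  m(t) = x_0 * exp(a t) + (b/a) * (exp(a t) - 1)
       = 3 * exp((-3/5) t) + ((-3/2)/(-3/5)) * (exp((-3/5) t) - 1)
       = -5/2 + 11*exp(-3*t/5)/2.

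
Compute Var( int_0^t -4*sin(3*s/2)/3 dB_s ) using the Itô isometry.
Var = 8*t/9 - 8*sin(3*t)/27

The Itô integral of a deterministic integrand f(s) has mean 0 because each increment f(s) * (B_{s+ds} - B_s) has mean 0. By the Itô isometry:
  Var( int_0^t f(s) dB_s ) = E[ (int_0^t f(s) dB_s)^2 ] = int_0^t f(s)^2 ds.
Here f(s) = -4*sin(3*s/2)/3, so f(s)^2 = 16*sin(3*s/2)^2/9. Integrate:
  int_0^t (16*sin(3*s/2)^2/9) ds = 8*t/9 - 8*sin(3*t)/27.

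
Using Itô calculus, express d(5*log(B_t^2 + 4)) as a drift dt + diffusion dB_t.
d(5*log(B_t^2 + 4)) = (5*(4 - B_t^2)/(B_t^2 + 4)^2) dt + (10*B_t/(B_t^2 + 4)) dB_t

Itô's formula for f(B_t) gives d f(B_t) = f'(B_t) dB_t + (1/2) f''(B_t) dt. Compute derivatives of f(x) = 5*log(x^2 + 4):
  f'(x)  = 10*x/(x^2 + 4)
  f''(x) = 10*(4 - x^2)/(x^2 + 4)^2
Substitute x = B_t and multiply the f'' term by 1/2:
  drift     = (1/2) * (10*(4 - x^2)/(x^2 + 4)^2) evaluated at B_t = 5*(4 - B_t^2)/(B_t^2 + 4)^2
  diffusion = (10*x/(x^2 + 4)) evaluated at B_t = 10*B_t/(B_t^2 + 4)
Therefore d(5*log(B_t^2 + 4)) = (5*(4 - B_t^2)/(B_t^2 + 4)^2) dt + (10*B_t/(B_t^2 + 4)) dB_t.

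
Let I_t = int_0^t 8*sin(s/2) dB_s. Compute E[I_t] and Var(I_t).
E[I_t] = 0; Var(I_t) = 32*t - 32*sin(t)

The Itô integral of a deterministic integrand f(s) has mean 0 because each increment f(s) * (B_{s+ds} - B_s) has mean 0. By the Itô isometry:
  Var( int_0^t f(s) dB_s ) = E[ (int_0^t f(s) dB_s)^2 ] = int_0^t f(s)^2 ds.
Here f(s) = 8*sin(s/2), so f(s)^2 = 64*sin(s/2)^2. Integrate:
  int_0^t (64*sin(s/2)^2) ds = 32*t - 32*sin(t).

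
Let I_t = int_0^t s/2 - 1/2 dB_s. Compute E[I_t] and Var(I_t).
E[I_t] = 0; Var(I_t) = t*(t^2 - 3*t + 3)/12

The Itô integral of a deterministic integrand f(s) has mean 0 because each increment f(s) * (B_{s+ds} - B_s) has mean 0. By the Itô isometry:
  Var( int_0^t f(s) dB_s ) = E[ (int_0^t f(s) dB_s)^2 ] = int_0^t f(s)^2 ds.
Here f(s) = s/2 - 1/2, so f(s)^2 = (s - 1)^2/4. Integrate:
  int_0^t ((s - 1)^2/4) ds = t*(t^2 - 3*t + 3)/12.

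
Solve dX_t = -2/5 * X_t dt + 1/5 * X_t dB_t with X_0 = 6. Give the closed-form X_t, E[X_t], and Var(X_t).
X_t = 6 * exp((-21/50) t + (1/5) B_t); E[X_t] = 6*exp(-2*t/5); Var(X_t) = (36*exp(t/25) - 36)*exp(-4*t/5)

For GBM dX = mu X dt + sigma X dB with X_0 = x_0, apply Itô to Y = log X: dY = (mu - sigma^2/2) dt + sigma dB, so Y_t = log(x_0) + (mu - sigma^2/2) t + sigma B_t and hence X_t = x_0 * exp((mu - sigma^2/2) t + sigma B_t).
With mu = -2/5, sigma = 1/5, x_0 = 6, this gives:
  X_t = 6 * exp((-21/50) * t + (1/5) * B_t).
Since sigma*B_t ~ Normal(0, sigma^2 t), E[exp(sigma*B_t)] = exp(sigma^2 t / 2); so E[X_t] = x_0 * exp((mu - sigma^2/2) t) * exp(sigma^2 t / 2) = x_0 * exp(mu t) = 6*exp(-2*t/5).
Var(X_t) = E[X_t^2] - (E[X_t])^2 = x_0^2 * exp(2 mu t) * (exp(sigma^2 t) - 1) = (36*exp(t/25) - 36)*exp(-4*t/5).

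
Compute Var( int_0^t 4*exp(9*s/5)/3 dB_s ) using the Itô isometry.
Var = 40*exp(18*t/5)/81 - 40/81

The Itô integral of a deterministic integrand f(s) has mean 0 because each increment f(s) * (B_{s+ds} - B_s) has mean 0. By the Itô isometry:
  Var( int_0^t f(s) dB_s ) = E[ (int_0^t f(s) dB_s)^2 ] = int_0^t f(s)^2 ds.
Here f(s) = 4*exp(9*s/5)/3, so f(s)^2 = 16*exp(18*s/5)/9. Integrate:
  int_0^t (16*exp(18*s/5)/9) ds = 40*exp(18*t/5)/81 - 40/81.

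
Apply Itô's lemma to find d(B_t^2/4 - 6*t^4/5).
d(B_t^2/4 - 6*t^4/5) = (1/4 - 24*t^3/5) dt + (B_t/2) dB_t

Itô's formula for f(t, x): d f(t, B_t) = (f_t + (1/2) f_xx) dt + f_x dB_t. Compute partials of f(t, x) = -6*t^4/5 + x^2/4:
  f_t(t,x)  = -24*t^3/5
  f_x(t,x)  = x/2
  f_xx(t,x) = 1/2
Assemble drift = f_t + (1/2) f_xx = 1/4 - 24*t^3/5 and diffusion = f_x = x/2. Substituting x = B_t:
  d(B_t^2/4 - 6*t^4/5) = (1/4 - 24*t^3/5) dt + (B_t/2) dB_t.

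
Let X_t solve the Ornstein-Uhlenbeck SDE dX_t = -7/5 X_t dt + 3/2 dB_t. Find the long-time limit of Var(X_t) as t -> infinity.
lim Var(X_t) = 45/56

The OU SDE dX = -theta X dt + sigma dB admits the integrating factor exp(theta t): d(exp(theta t) X_t) = sigma exp(theta t) dB_t. Integrating from 0 to t gives X_t = x_0 * exp(-theta t) + sigma * int_0^t exp(-theta (t-s)) dB_s for any initial x_0. The Itô integral has variance (by the Itô isometry) sigma^2 * int_0^t exp(-2 theta (t - s)) ds = sigma^2 * (1 - exp(-2 theta t)) / (2 theta), independent of x_0.
With theta = 7/5, sigma = 3/2:
  Var(X_t) = (3/2)^2 * (1 - exp(-2*7/5 t)) / (2 * 7/5) = 45/56 - 45*exp(-14*t/5)/56.
As t -> infinity, exp(-2*7/5 t) -> 0, so the stationary variance is sigma^2 / (2 theta) = 45/56.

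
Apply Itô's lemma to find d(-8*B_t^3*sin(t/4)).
d(-8*B_t^3*sin(t/4)) = (-2*B_t*(B_t^2*cos(t/4) + 12*sin(t/4))) dt + (-24*B_t^2*sin(t/4)) dB_t

Itô's formula for f(t, x): d f(t, B_t) = (f_t + (1/2) f_xx) dt + f_x dB_t. Compute partials of f(t, x) = -8*x^3*sin(t/4):
  f_t(t,x)  = -2*x^3*cos(t/4)
  f_x(t,x)  = -24*x^2*sin(t/4)
  f_xx(t,x) = -48*x*sin(t/4)
Assemble drift = f_t + (1/2) f_xx = -2*x*(x^2*cos(t/4) + 12*sin(t/4)) and diffusion = f_x = -24*x^2*sin(t/4). Substituting x = B_t:
  d(-8*B_t^3*sin(t/4)) = (-2*B_t*(B_t^2*cos(t/4) + 12*sin(t/4))) dt + (-24*B_t^2*sin(t/4)) dB_t.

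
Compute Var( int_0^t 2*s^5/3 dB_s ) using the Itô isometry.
Var = 4*t^11/99

The Itô integral of a deterministic integrand f(s) has mean 0 because each increment f(s) * (B_{s+ds} - B_s) has mean 0. By the Itô isometry:
  Var( int_0^t f(s) dB_s ) = E[ (int_0^t f(s) dB_s)^2 ] = int_0^t f(s)^2 ds.
Here f(s) = 2*s^5/3, so f(s)^2 = 4*s^10/9. Integrate:
  int_0^t (4*s^10/9) ds = 4*t^11/99.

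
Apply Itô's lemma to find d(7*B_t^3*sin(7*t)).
d(7*B_t^3*sin(7*t)) = (49*B_t^3*cos(7*t) + 21*B_t*sin(7*t)) dt + (21*B_t^2*sin(7*t)) dB_t

Itô's formula for f(t, x): d f(t, B_t) = (f_t + (1/2) f_xx) dt + f_x dB_t. Compute partials of f(t, x) = 7*x^3*sin(7*t):
  f_t(t,x)  = 49*x^3*cos(7*t)
  f_x(t,x)  = 21*x^2*sin(7*t)
  f_xx(t,x) = 42*x*sin(7*t)
Assemble drift = f_t + (1/2) f_xx = 49*x^3*cos(7*t) + 21*x*sin(7*t) and diffusion = f_x = 21*x^2*sin(7*t). Substituting x = B_t:
  d(7*B_t^3*sin(7*t)) = (49*B_t^3*cos(7*t) + 21*B_t*sin(7*t)) dt + (21*B_t^2*sin(7*t)) dB_t.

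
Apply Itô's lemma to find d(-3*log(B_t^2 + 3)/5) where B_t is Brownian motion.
d(-3*log(B_t^2 + 3)/5) = (3*(B_t^2 - 3)/(5*(B_t^2 + 3)^2)) dt + (-6*B_t/(5*B_t^2 + 15)) dB_t

Itô's formula for f(B_t) gives d f(B_t) = f'(B_t) dB_t + (1/2) f''(B_t) dt. Compute derivatives of f(x) = -3*log(x^2 + 3)/5:
  f'(x)  = -6*x/(5*x^2 + 15)
  f''(x) = 6*(x^2 - 3)/(5*(x^2 + 3)^2)
Substitute x = B_t and multiply the f'' term by 1/2:
  drift     = (1/2) * (6*(x^2 - 3)/(5*(x^2 + 3)^2)) evaluated at B_t = 3*(B_t^2 - 3)/(5*(B_t^2 + 3)^2)
  diffusion = (-6*x/(5*x^2 + 15)) evaluated at B_t = -6*B_t/(5*B_t^2 + 15)
Therefore d(-3*log(B_t^2 + 3)/5) = (3*(B_t^2 - 3)/(5*(B_t^2 + 3)^2)) dt + (-6*B_t/(5*B_t^2 + 15)) dB_t.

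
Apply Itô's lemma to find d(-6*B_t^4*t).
d(-6*B_t^4*t) = (6*B_t^2*(-B_t^2 - 6*t)) dt + (-24*B_t^3*t) dB_t

Itô's formula for f(t, x): d f(t, B_t) = (f_t + (1/2) f_xx) dt + f_x dB_t. Compute partials of f(t, x) = -6*t*x^4:
  f_t(t,x)  = -6*x^4
  f_x(t,x)  = -24*t*x^3
  f_xx(t,x) = -72*t*x^2
Assemble drift = f_t + (1/2) f_xx = 6*x^2*(-6*t - x^2) and diffusion = f_x = -24*t*x^3. Substituting x = B_t:
  d(-6*B_t^4*t) = (6*B_t^2*(-B_t^2 - 6*t)) dt + (-24*B_t^3*t) dB_t.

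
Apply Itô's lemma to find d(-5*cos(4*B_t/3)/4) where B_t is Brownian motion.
d(-5*cos(4*B_t/3)/4) = (10*cos(4*B_t/3)/9) dt + (5*sin(4*B_t/3)/3) dB_t

Itô's formula for f(B_t) gives d f(B_t) = f'(B_t) dB_t + (1/2) f''(B_t) dt. Compute derivatives of f(x) = -5*cos(4*x/3)/4:
  f'(x)  = 5*sin(4*x/3)/3
  f''(x) = 20*cos(4*x/3)/9
Substitute x = B_t and multiply the f'' term by 1/2:
  drift     = (1/2) * (20*cos(4*x/3)/9) evaluated at B_t = 10*cos(4*B_t/3)/9
  diffusion = (5*sin(4*x/3)/3) evaluated at B_t = 5*sin(4*B_t/3)/3
Therefore d(-5*cos(4*B_t/3)/4) = (10*cos(4*B_t/3)/9) dt + (5*sin(4*B_t/3)/3) dB_t.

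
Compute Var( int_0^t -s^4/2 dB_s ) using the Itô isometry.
Var = t^9/36

The Itô integral of a deterministic integrand f(s) has mean 0 because each increment f(s) * (B_{s+ds} - B_s) has mean 0. By the Itô isometry:
  Var( int_0^t f(s) dB_s ) = E[ (int_0^t f(s) dB_s)^2 ] = int_0^t f(s)^2 ds.
Here f(s) = -s^4/2, so f(s)^2 = s^8/4. Integrate:
  int_0^t (s^8/4) ds = t^9/36.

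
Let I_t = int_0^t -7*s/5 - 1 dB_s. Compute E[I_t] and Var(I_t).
E[I_t] = 0; Var(I_t) = t*(49*t^2 + 105*t + 75)/75

The Itô integral of a deterministic integrand f(s) has mean 0 because each increment f(s) * (B_{s+ds} - B_s) has mean 0. By the Itô isometry:
  Var( int_0^t f(s) dB_s ) = E[ (int_0^t f(s) dB_s)^2 ] = int_0^t f(s)^2 ds.
Here f(s) = -7*s/5 - 1, so f(s)^2 = (7*s + 5)^2/25. Integrate:
  int_0^t ((7*s + 5)^2/25) ds = t*(49*t^2 + 105*t + 75)/75.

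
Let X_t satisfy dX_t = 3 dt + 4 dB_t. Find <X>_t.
<X>_t = 16*t

For an Itô process dX_t = a(t) dt + b(t) dB_t, the quadratic variation is <X>_t = int_0^t b(s)^2 ds (the drift term does not contribute). Here b(s) = 4, so
  b(s)^2 = 16.
Integrating from 0 to t:
  <X>_t = int_0^t (16) ds = 16*t.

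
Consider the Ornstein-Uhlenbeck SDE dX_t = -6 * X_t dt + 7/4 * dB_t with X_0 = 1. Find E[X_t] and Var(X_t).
E[X_t] = exp(-6*t); Var(X_t) = 49/192 - 49*exp(-12*t)/192

The OU SDE dX = -theta X dt + sigma dB admits the integrating factor exp(theta t): d(exp(theta t) X_t) = sigma exp(theta t) dB_t. Integrating from 0 to t:
  X_t = x_0 * exp(-theta t) + sigma * int_0^t exp(-theta (t-s)) dB_s.
The Itô integral has mean 0 and (by the Itô isometry) variance sigma^2 * int_0^t exp(-2 theta (t - s)) ds = sigma^2 * (1 - exp(-2 theta t)) / (2 theta).
With theta = 6, sigma = 7/4, x_0 = 1:
  E[X_t] = 1 * exp(-6 t) = exp(-6*t)
  Var(X_t) = (7/4)^2 * (1 - exp(-2*6 t)) / (2 * 6) = 49/192 - 49*exp(-12*t)/192.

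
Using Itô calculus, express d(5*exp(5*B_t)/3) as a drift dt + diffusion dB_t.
d(5*exp(5*B_t)/3) = (125*exp(5*B_t)/6) dt + (25*exp(5*B_t)/3) dB_t

Itô's formula for f(B_t) gives d f(B_t) = f'(B_t) dB_t + (1/2) f''(B_t) dt. Compute derivatives of f(x) = 5*exp(5*x)/3:
  f'(x)  = 25*exp(5*x)/3
  f''(x) = 125*exp(5*x)/3
Substitute x = B_t and multiply the f'' term by 1/2:
  drift     = (1/2) * (125*exp(5*x)/3) evaluated at B_t = 125*exp(5*B_t)/6
  diffusion = (25*exp(5*x)/3) evaluated at B_t = 25*exp(5*B_t)/3
Therefore d(5*exp(5*B_t)/3) = (125*exp(5*B_t)/6) dt + (25*exp(5*B_t)/3) dB_t.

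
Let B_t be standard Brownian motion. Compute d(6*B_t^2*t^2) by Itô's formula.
d(6*B_t^2*t^2) = (6*t*(2*B_t^2 + t)) dt + (12*B_t*t^2) dB_t

Itô's formula for f(t, x): d f(t, B_t) = (f_t + (1/2) f_xx) dt + f_x dB_t. Compute partials of f(t, x) = 6*t^2*x^2:
  f_t(t,x)  = 12*t*x^2
  f_x(t,x)  = 12*t^2*x
  f_xx(t,x) = 12*t^2
Assemble drift = f_t + (1/2) f_xx = 6*t*(t + 2*x^2) and diffusion = f_x = 12*t^2*x. Substituting x = B_t:
  d(6*B_t^2*t^2) = (6*t*(2*B_t^2 + t)) dt + (12*B_t*t^2) dB_t.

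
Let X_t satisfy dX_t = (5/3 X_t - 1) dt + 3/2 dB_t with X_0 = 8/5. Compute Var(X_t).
Var(X_t) = 27*exp(10*t/3)/40 - 27/40

The variance V(t) = Var(X_t) satisfies V'(t) = 2 a V(t) + c^2 with V(0) = 0 (drift coefficient is linear in X, diffusion is constant). With a = 5/3, c = 3/2, the solution is
  V(t) = (c^2 / (2 a)) * (exp(2 a t) - 1)
       = ((3/2)^2 / (2*(5/3))) * (exp((10/3) t) - 1)
       = 27*exp(10*t/3)/40 - 27/40.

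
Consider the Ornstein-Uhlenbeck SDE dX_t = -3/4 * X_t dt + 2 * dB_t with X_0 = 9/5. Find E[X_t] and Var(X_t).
E[X_t] = 9*exp(-3*t/4)/5; Var(X_t) = 8/3 - 8*exp(-3*t/2)/3

The OU SDE dX = -theta X dt + sigma dB admits the integrating factor exp(theta t): d(exp(theta t) X_t) = sigma exp(theta t) dB_t. Integrating from 0 to t:
  X_t = x_0 * exp(-theta t) + sigma * int_0^t exp(-theta (t-s)) dB_s.
The Itô integral has mean 0 and (by the Itô isometry) variance sigma^2 * int_0^t exp(-2 theta (t - s)) ds = sigma^2 * (1 - exp(-2 theta t)) / (2 theta).
With theta = 3/4, sigma = 2, x_0 = 9/5:
  E[X_t] = 9/5 * exp(-3/4 t) = 9*exp(-3*t/4)/5
  Var(X_t) = (2)^2 * (1 - exp(-2*3/4 t)) / (2 * 3/4) = 8/3 - 8*exp(-3*t/2)/3.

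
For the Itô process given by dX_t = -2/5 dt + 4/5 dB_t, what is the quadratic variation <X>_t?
<X>_t = 16*t/25

For an Itô process dX_t = a(t) dt + b(t) dB_t, the quadratic variation is <X>_t = int_0^t b(s)^2 ds (the drift term does not contribute). Here b(s) = 4/5, so
  b(s)^2 = 16/25.
Integrating from 0 to t:
  <X>_t = int_0^t (16/25) ds = 16*t/25.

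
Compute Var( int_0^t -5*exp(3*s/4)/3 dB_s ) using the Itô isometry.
Var = 50*exp(3*t/2)/27 - 50/27

The Itô integral of a deterministic integrand f(s) has mean 0 because each increment f(s) * (B_{s+ds} - B_s) has mean 0. By the Itô isometry:
  Var( int_0^t f(s) dB_s ) = E[ (int_0^t f(s) dB_s)^2 ] = int_0^t f(s)^2 ds.
Here f(s) = -5*exp(3*s/4)/3, so f(s)^2 = 25*exp(3*s/2)/9. Integrate:
  int_0^t (25*exp(3*s/2)/9) ds = 50*exp(3*t/2)/27 - 50/27.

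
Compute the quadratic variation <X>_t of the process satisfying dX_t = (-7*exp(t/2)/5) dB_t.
<X>_t = 49*exp(t)/25 - 49/25

For an Itô process dX_t = a(t) dt + b(t) dB_t, the quadratic variation is <X>_t = int_0^t b(s)^2 ds (the drift term does not contribute). Here b(s) = -7*exp(s/2)/5, so
  b(s)^2 = 49*exp(s)/25.
Integrating from 0 to t:
  <X>_t = int_0^t (49*exp(s)/25) ds = 49*exp(t)/25 - 49/25.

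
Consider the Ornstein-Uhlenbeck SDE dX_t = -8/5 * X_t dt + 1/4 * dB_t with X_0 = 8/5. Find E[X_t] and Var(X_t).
E[X_t] = 8*exp(-8*t/5)/5; Var(X_t) = 5/256 - 5*exp(-16*t/5)/256

The OU SDE dX = -theta X dt + sigma dB admits the integrating factor exp(theta t): d(exp(theta t) X_t) = sigma exp(theta t) dB_t. Integrating from 0 to t:
  X_t = x_0 * exp(-theta t) + sigma * int_0^t exp(-theta (t-s)) dB_s.
The Itô integral has mean 0 and (by the Itô isometry) variance sigma^2 * int_0^t exp(-2 theta (t - s)) ds = sigma^2 * (1 - exp(-2 theta t)) / (2 theta).
With theta = 8/5, sigma = 1/4, x_0 = 8/5:
  E[X_t] = 8/5 * exp(-8/5 t) = 8*exp(-8*t/5)/5
  Var(X_t) = (1/4)^2 * (1 - exp(-2*8/5 t)) / (2 * 8/5) = 5/256 - 5*exp(-16*t/5)/256.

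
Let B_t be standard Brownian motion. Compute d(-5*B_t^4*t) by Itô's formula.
d(-5*B_t^4*t) = (5*B_t^2*(-B_t^2 - 6*t)) dt + (-20*B_t^3*t) dB_t

Itô's formula for f(t, x): d f(t, B_t) = (f_t + (1/2) f_xx) dt + f_x dB_t. Compute partials of f(t, x) = -5*t*x^4:
  f_t(t,x)  = -5*x^4
  f_x(t,x)  = -20*t*x^3
  f_xx(t,x) = -60*t*x^2
Assemble drift = f_t + (1/2) f_xx = 5*x^2*(-6*t - x^2) and diffusion = f_x = -20*t*x^3. Substituting x = B_t:
  d(-5*B_t^4*t) = (5*B_t^2*(-B_t^2 - 6*t)) dt + (-20*B_t^3*t) dB_t.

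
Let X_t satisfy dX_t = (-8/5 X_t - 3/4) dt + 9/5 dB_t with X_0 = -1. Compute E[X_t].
E[X_t] = -15/32 - 17*exp(-8*t/5)/32

Taking expectations and using E[dB_t] = 0, the mean m(t) = E[X_t] satisfies the ODE m'(t) = a m(t) + b with m(0) = x_0. With a = -8/5, b = -3/4, x_0 = -1, the solution is
  m(t) = x_0 * exp(a t) + (b/a) * (exp(a t) - 1)
       = (-1) * exp((-8/5) t) + ((-3/4)/(-8/5)) * (exp((-8/5) t) - 1)
       = -15/32 - 17*exp(-8*t/5)/32.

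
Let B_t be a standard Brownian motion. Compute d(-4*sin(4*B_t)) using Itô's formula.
d(-4*sin(4*B_t)) = (32*sin(4*B_t)) dt + (-16*cos(4*B_t)) dB_t

Itô's formula for f(B_t) gives d f(B_t) = f'(B_t) dB_t + (1/2) f''(B_t) dt. Compute derivatives of f(x) = -4*sin(4*x):
  f'(x)  = -16*cos(4*x)
  f''(x) = 64*sin(4*x)
Substitute x = B_t and multiply the f'' term by 1/2:
  drift     = (1/2) * (64*sin(4*x)) evaluated at B_t = 32*sin(4*B_t)
  diffusion = (-16*cos(4*x)) evaluated at B_t = -16*cos(4*B_t)
Therefore d(-4*sin(4*B_t)) = (32*sin(4*B_t)) dt + (-16*cos(4*B_t)) dB_t.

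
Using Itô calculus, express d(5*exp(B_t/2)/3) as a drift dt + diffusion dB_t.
d(5*exp(B_t/2)/3) = (5*exp(B_t/2)/24) dt + (5*exp(B_t/2)/6) dB_t

Itô's formula for f(B_t) gives d f(B_t) = f'(B_t) dB_t + (1/2) f''(B_t) dt. Compute derivatives of f(x) = 5*exp(x/2)/3:
  f'(x)  = 5*exp(x/2)/6
  f''(x) = 5*exp(x/2)/12
Substitute x = B_t and multiply the f'' term by 1/2:
  drift     = (1/2) * (5*exp(x/2)/12) evaluated at B_t = 5*exp(B_t/2)/24
  diffusion = (5*exp(x/2)/6) evaluated at B_t = 5*exp(B_t/2)/6
Therefore d(5*exp(B_t/2)/3) = (5*exp(B_t/2)/24) dt + (5*exp(B_t/2)/6) dB_t.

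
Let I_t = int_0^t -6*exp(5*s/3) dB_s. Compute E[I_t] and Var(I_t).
E[I_t] = 0; Var(I_t) = 54*exp(10*t/3)/5 - 54/5

The Itô integral of a deterministic integrand f(s) has mean 0 because each increment f(s) * (B_{s+ds} - B_s) has mean 0. By the Itô isometry:
  Var( int_0^t f(s) dB_s ) = E[ (int_0^t f(s) dB_s)^2 ] = int_0^t f(s)^2 ds.
Here f(s) = -6*exp(5*s/3), so f(s)^2 = 36*exp(10*s/3). Integrate:
  int_0^t (36*exp(10*s/3)) ds = 54*exp(10*t/3)/5 - 54/5.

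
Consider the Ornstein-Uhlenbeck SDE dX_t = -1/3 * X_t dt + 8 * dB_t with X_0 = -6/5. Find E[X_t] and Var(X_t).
E[X_t] = -6*exp(-t/3)/5; Var(X_t) = 96 - 96*exp(-2*t/3)

The OU SDE dX = -theta X dt + sigma dB admits the integrating factor exp(theta t): d(exp(theta t) X_t) = sigma exp(theta t) dB_t. Integrating from 0 to t:
  X_t = x_0 * exp(-theta t) + sigma * int_0^t exp(-theta (t-s)) dB_s.
The Itô integral has mean 0 and (by the Itô isometry) variance sigma^2 * int_0^t exp(-2 theta (t - s)) ds = sigma^2 * (1 - exp(-2 theta t)) / (2 theta).
With theta = 1/3, sigma = 8, x_0 = -6/5:
  E[X_t] = -6/5 * exp(-1/3 t) = -6*exp(-t/3)/5
  Var(X_t) = (8)^2 * (1 - exp(-2*1/3 t)) / (2 * 1/3) = 96 - 96*exp(-2*t/3).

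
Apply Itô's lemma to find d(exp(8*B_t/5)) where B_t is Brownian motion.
d(exp(8*B_t/5)) = (32*exp(8*B_t/5)/25) dt + (8*exp(8*B_t/5)/5) dB_t

Itô's formula for f(B_t) gives d f(B_t) = f'(B_t) dB_t + (1/2) f''(B_t) dt. Compute derivatives of f(x) = exp(8*x/5):
  f'(x)  = 8*exp(8*x/5)/5
  f''(x) = 64*exp(8*x/5)/25
Substitute x = B_t and multiply the f'' term by 1/2:
  drift     = (1/2) * (64*exp(8*x/5)/25) evaluated at B_t = 32*exp(8*B_t/5)/25
  diffusion = (8*exp(8*x/5)/5) evaluated at B_t = 8*exp(8*B_t/5)/5
Therefore d(exp(8*B_t/5)) = (32*exp(8*B_t/5)/25) dt + (8*exp(8*B_t/5)/5) dB_t.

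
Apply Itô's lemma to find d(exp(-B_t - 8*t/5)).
d(exp(-B_t - 8*t/5)) = (-11*exp(-B_t - 8*t/5)/10) dt + (-exp(-B_t - 8*t/5)) dB_t

Itô's formula for f(t, x): d f(t, B_t) = (f_t + (1/2) f_xx) dt + f_x dB_t. Compute partials of f(t, x) = exp(-8*t/5 - x):
  f_t(t,x)  = -8*exp(-8*t/5 - x)/5
  f_x(t,x)  = -exp(-8*t/5 - x)
  f_xx(t,x) = exp(-8*t/5 - x)
Assemble drift = f_t + (1/2) f_xx = -11*exp(-8*t/5 - x)/10 and diffusion = f_x = -exp(-8*t/5 - x). Substituting x = B_t:
  d(exp(-B_t - 8*t/5)) = (-11*exp(-B_t - 8*t/5)/10) dt + (-exp(-B_t - 8*t/5)) dB_t.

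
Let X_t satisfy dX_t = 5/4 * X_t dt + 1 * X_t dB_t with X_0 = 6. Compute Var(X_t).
Var(X_t) = 36*(exp(t) - 1)*exp(5*t/2)

For GBM dX = mu X dt + sigma X dB with X_0 = x_0, apply Itô to Y = log X: dY = (mu - sigma^2/2) dt + sigma dB, so Y_t = log(x_0) + (mu - sigma^2/2) t + sigma B_t and hence X_t = x_0 * exp((mu - sigma^2/2) t + sigma B_t).
With mu = 5/4, sigma = 1, x_0 = 6, this gives:
  X_t = 6 * exp((3/4) * t + (1) * B_t).
Since sigma*B_t ~ Normal(0, sigma^2 t), E[exp(sigma*B_t)] = exp(sigma^2 t / 2); so E[X_t] = x_0 * exp((mu - sigma^2/2) t) * exp(sigma^2 t / 2) = x_0 * exp(mu t) = 6*exp(5*t/4).
Var(X_t) = E[X_t^2] - (E[X_t])^2 = x_0^2 * exp(2 mu t) * (exp(sigma^2 t) - 1) = 36*(exp(t) - 1)*exp(5*t/2).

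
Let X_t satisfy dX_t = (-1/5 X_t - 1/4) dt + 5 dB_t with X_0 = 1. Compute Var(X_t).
Var(X_t) = 125/2 - 125*exp(-2*t/5)/2

The variance V(t) = Var(X_t) satisfies V'(t) = 2 a V(t) + c^2 with V(0) = 0 (drift coefficient is linear in X, diffusion is constant). With a = -1/5, c = 5, the solution is
  V(t) = (c^2 / (2 a)) * (exp(2 a t) - 1)
       = (5^2 / (2*(-1/5))) * (exp((-2/5) t) - 1)
       = 125/2 - 125*exp(-2*t/5)/2.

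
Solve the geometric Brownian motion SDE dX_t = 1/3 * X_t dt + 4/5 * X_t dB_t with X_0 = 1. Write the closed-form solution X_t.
X_t = 1 * exp((1/75) * t + (4/5) * B_t)

For GBM dX = mu X dt + sigma X dB with X_0 = x_0, apply Itô to Y = log X: dY = (mu - sigma^2/2) dt + sigma dB, so Y_t = log(x_0) + (mu - sigma^2/2) t + sigma B_t and hence X_t = x_0 * exp((mu - sigma^2/2) t + sigma B_t).
With mu = 1/3, sigma = 4/5, x_0 = 1, this gives:
  X_t = 1 * exp((1/75) * t + (4/5) * B_t).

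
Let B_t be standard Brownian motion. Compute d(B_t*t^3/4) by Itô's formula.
d(B_t*t^3/4) = (3*B_t*t^2/4) dt + (t^3/4) dB_t

Itô's formula for f(t, x): d f(t, B_t) = (f_t + (1/2) f_xx) dt + f_x dB_t. Compute partials of f(t, x) = t^3*x/4:
  f_t(t,x)  = 3*t^2*x/4
  f_x(t,x)  = t^3/4
  f_xx(t,x) = 0
Assemble drift = f_t + (1/2) f_xx = 3*t^2*x/4 and diffusion = f_x = t^3/4. Substituting x = B_t:
  d(B_t*t^3/4) = (3*B_t*t^2/4) dt + (t^3/4) dB_t.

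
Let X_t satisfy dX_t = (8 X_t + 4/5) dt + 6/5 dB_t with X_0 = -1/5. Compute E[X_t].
E[X_t] = -exp(8*t)/10 - 1/10

Taking expectations and using E[dB_t] = 0, the mean m(t) = E[X_t] satisfies the ODE m'(t) = a m(t) + b with m(0) = x_0. With a = 8, b = 4/5, x_0 = -1/5, the solution is
  m(t) = x_0 * exp(a t) + (b/a) * (exp(a t) - 1)
       = (-1/5) * exp(8 t) + ((4/5)/8) * (exp(8 t) - 1)
       = -exp(8*t)/10 - 1/10.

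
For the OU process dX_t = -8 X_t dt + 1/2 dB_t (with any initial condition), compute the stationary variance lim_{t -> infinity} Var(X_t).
lim Var(X_t) = 1/64

The OU SDE dX = -theta X dt + sigma dB admits the integrating factor exp(theta t): d(exp(theta t) X_t) = sigma exp(theta t) dB_t. Integrating from 0 to t gives X_t = x_0 * exp(-theta t) + sigma * int_0^t exp(-theta (t-s)) dB_s for any initial x_0. The Itô integral has variance (by the Itô isometry) sigma^2 * int_0^t exp(-2 theta (t - s)) ds = sigma^2 * (1 - exp(-2 theta t)) / (2 theta), independent of x_0.
With theta = 8, sigma = 1/2:
  Var(X_t) = (1/2)^2 * (1 - exp(-2*8 t)) / (2 * 8) = 1/64 - exp(-16*t)/64.
As t -> infinity, exp(-2*8 t) -> 0, so the stationary variance is sigma^2 / (2 theta) = 1/64.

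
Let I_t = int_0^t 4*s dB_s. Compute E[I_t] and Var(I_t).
E[I_t] = 0; Var(I_t) = 16*t^3/3

The Itô integral of a deterministic integrand f(s) has mean 0 because each increment f(s) * (B_{s+ds} - B_s) has mean 0. By the Itô isometry:
  Var( int_0^t f(s) dB_s ) = E[ (int_0^t f(s) dB_s)^2 ] = int_0^t f(s)^2 ds.
Here f(s) = 4*s, so f(s)^2 = 16*s^2. Integrate:
  int_0^t (16*s^2) ds = 16*t^3/3.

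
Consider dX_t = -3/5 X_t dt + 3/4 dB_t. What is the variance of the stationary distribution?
lim Var(X_t) = 15/32

The OU SDE dX = -theta X dt + sigma dB admits the integrating factor exp(theta t): d(exp(theta t) X_t) = sigma exp(theta t) dB_t. Integrating from 0 to t gives X_t = x_0 * exp(-theta t) + sigma * int_0^t exp(-theta (t-s)) dB_s for any initial x_0. The Itô integral has variance (by the Itô isometry) sigma^2 * int_0^t exp(-2 theta (t - s)) ds = sigma^2 * (1 - exp(-2 theta t)) / (2 theta), independent of x_0.
With theta = 3/5, sigma = 3/4:
  Var(X_t) = (3/4)^2 * (1 - exp(-2*3/5 t)) / (2 * 3/5) = 15/32 - 15*exp(-6*t/5)/32.
As t -> infinity, exp(-2*3/5 t) -> 0, so the stationary variance is sigma^2 / (2 theta) = 15/32.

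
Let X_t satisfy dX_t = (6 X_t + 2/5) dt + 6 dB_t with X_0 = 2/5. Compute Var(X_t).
Var(X_t) = 3*exp(12*t) - 3

The variance V(t) = Var(X_t) satisfies V'(t) = 2 a V(t) + c^2 with V(0) = 0 (drift coefficient is linear in X, diffusion is constant). With a = 6, c = 6, the solution is
  V(t) = (c^2 / (2 a)) * (exp(2 a t) - 1)
       = (6^2 / (2*6)) * (exp(12 t) - 1)
       = 3*exp(12*t) - 3.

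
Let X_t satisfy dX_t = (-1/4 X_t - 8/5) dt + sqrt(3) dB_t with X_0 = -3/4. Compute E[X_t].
E[X_t] = -32/5 + 113*exp(-t/4)/20

Taking expectations and using E[dB_t] = 0, the mean m(t) = E[X_t] satisfies the ODE m'(t) = a m(t) + b with m(0) = x_0. With a = -1/4, b = -8/5, x_0 = -3/4, the solution is
  m(t) = x_0 * exp(a t) + (b/a) * (exp(a t) - 1)
       = (-3/4) * exp((-1/4) t) + ((-8/5)/(-1/4)) * (exp((-1/4) t) - 1)
       = -32/5 + 113*exp(-t/4)/20.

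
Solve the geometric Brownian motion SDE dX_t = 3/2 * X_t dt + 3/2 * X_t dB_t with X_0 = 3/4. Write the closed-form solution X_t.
X_t = 3/4 * exp((3/8) * t + (3/2) * B_t)

For GBM dX = mu X dt + sigma X dB with X_0 = x_0, apply Itô to Y = log X: dY = (mu - sigma^2/2) dt + sigma dB, so Y_t = log(x_0) + (mu - sigma^2/2) t + sigma B_t and hence X_t = x_0 * exp((mu - sigma^2/2) t + sigma B_t).
With mu = 3/2, sigma = 3/2, x_0 = 3/4, this gives:
  X_t = 3/4 * exp((3/8) * t + (3/2) * B_t).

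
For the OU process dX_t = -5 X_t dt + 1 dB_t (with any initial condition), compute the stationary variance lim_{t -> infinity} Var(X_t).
lim Var(X_t) = 1/10

The OU SDE dX = -theta X dt + sigma dB admits the integrating factor exp(theta t): d(exp(theta t) X_t) = sigma exp(theta t) dB_t. Integrating from 0 to t gives X_t = x_0 * exp(-theta t) + sigma * int_0^t exp(-theta (t-s)) dB_s for any initial x_0. The Itô integral has variance (by the Itô isometry) sigma^2 * int_0^t exp(-2 theta (t - s)) ds = sigma^2 * (1 - exp(-2 theta t)) / (2 theta), independent of x_0.
With theta = 5, sigma = 1:
  Var(X_t) = (1)^2 * (1 - exp(-2*5 t)) / (2 * 5) = 1/10 - exp(-10*t)/10.
As t -> infinity, exp(-2*5 t) -> 0, so the stationary variance is sigma^2 / (2 theta) = 1/10.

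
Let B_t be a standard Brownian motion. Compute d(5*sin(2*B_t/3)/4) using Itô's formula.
d(5*sin(2*B_t/3)/4) = (-5*sin(2*B_t/3)/18) dt + (5*cos(2*B_t/3)/6) dB_t

Itô's formula for f(B_t) gives d f(B_t) = f'(B_t) dB_t + (1/2) f''(B_t) dt. Compute derivatives of f(x) = 5*sin(2*x/3)/4:
  f'(x)  = 5*cos(2*x/3)/6
  f''(x) = -5*sin(2*x/3)/9
Substitute x = B_t and multiply the f'' term by 1/2:
  drift     = (1/2) * (-5*sin(2*x/3)/9) evaluated at B_t = -5*sin(2*B_t/3)/18
  diffusion = (5*cos(2*x/3)/6) evaluated at B_t = 5*cos(2*B_t/3)/6
Therefore d(5*sin(2*B_t/3)/4) = (-5*sin(2*B_t/3)/18) dt + (5*cos(2*B_t/3)/6) dB_t.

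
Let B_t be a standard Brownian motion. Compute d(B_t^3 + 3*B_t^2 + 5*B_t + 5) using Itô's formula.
d(B_t^3 + 3*B_t^2 + 5*B_t + 5) = (3*B_t + 3) dt + (3*B_t^2 + 6*B_t + 5) dB_t

Itô's formula for f(B_t) gives d f(B_t) = f'(B_t) dB_t + (1/2) f''(B_t) dt. Compute derivatives of f(x) = x^3 + 3*x^2 + 5*x + 5:
  f'(x)  = 3*x^2 + 6*x + 5
  f''(x) = 6*x + 6
Substitute x = B_t and multiply the f'' term by 1/2:
  drift     = (1/2) * (6*x + 6) evaluated at B_t = 3*B_t + 3
  diffusion = (3*x^2 + 6*x + 5) evaluated at B_t = 3*B_t^2 + 6*B_t + 5
Therefore d(B_t^3 + 3*B_t^2 + 5*B_t + 5) = (3*B_t + 3) dt + (3*B_t^2 + 6*B_t + 5) dB_t.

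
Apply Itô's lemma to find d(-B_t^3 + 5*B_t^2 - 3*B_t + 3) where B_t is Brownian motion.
d(-B_t^3 + 5*B_t^2 - 3*B_t + 3) = (5 - 3*B_t) dt + (-3*B_t^2 + 10*B_t - 3) dB_t

Itô's formula for f(B_t) gives d f(B_t) = f'(B_t) dB_t + (1/2) f''(B_t) dt. Compute derivatives of f(x) = -x^3 + 5*x^2 - 3*x + 3:
  f'(x)  = -3*x^2 + 10*x - 3
  f''(x) = 10 - 6*x
Substitute x = B_t and multiply the f'' term by 1/2:
  drift     = (1/2) * (10 - 6*x) evaluated at B_t = 5 - 3*B_t
  diffusion = (-3*x^2 + 10*x - 3) evaluated at B_t = -3*B_t^2 + 10*B_t - 3
Therefore d(-B_t^3 + 5*B_t^2 - 3*B_t + 3) = (5 - 3*B_t) dt + (-3*B_t^2 + 10*B_t - 3) dB_t.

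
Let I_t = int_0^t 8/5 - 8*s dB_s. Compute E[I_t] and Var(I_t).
E[I_t] = 0; Var(I_t) = 64*t*(25*t^2 - 15*t + 3)/75

The Itô integral of a deterministic integrand f(s) has mean 0 because each increment f(s) * (B_{s+ds} - B_s) has mean 0. By the Itô isometry:
  Var( int_0^t f(s) dB_s ) = E[ (int_0^t f(s) dB_s)^2 ] = int_0^t f(s)^2 ds.
Here f(s) = 8/5 - 8*s, so f(s)^2 = 64*(5*s - 1)^2/25. Integrate:
  int_0^t (64*(5*s - 1)^2/25) ds = 64*t*(25*t^2 - 15*t + 3)/75.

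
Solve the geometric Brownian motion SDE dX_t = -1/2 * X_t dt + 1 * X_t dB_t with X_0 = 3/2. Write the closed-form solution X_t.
X_t = 3/2 * exp((-1) * t + (1) * B_t)

For GBM dX = mu X dt + sigma X dB with X_0 = x_0, apply Itô to Y = log X: dY = (mu - sigma^2/2) dt + sigma dB, so Y_t = log(x_0) + (mu - sigma^2/2) t + sigma B_t and hence X_t = x_0 * exp((mu - sigma^2/2) t + sigma B_t).
With mu = -1/2, sigma = 1, x_0 = 3/2, this gives:
  X_t = 3/2 * exp((-1) * t + (1) * B_t).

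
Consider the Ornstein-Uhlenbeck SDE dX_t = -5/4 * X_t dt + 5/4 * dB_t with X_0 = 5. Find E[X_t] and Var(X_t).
E[X_t] = 5*exp(-5*t/4); Var(X_t) = 5/8 - 5*exp(-5*t/2)/8

The OU SDE dX = -theta X dt + sigma dB admits the integrating factor exp(theta t): d(exp(theta t) X_t) = sigma exp(theta t) dB_t. Integrating from 0 to t:
  X_t = x_0 * exp(-theta t) + sigma * int_0^t exp(-theta (t-s)) dB_s.
The Itô integral has mean 0 and (by the Itô isometry) variance sigma^2 * int_0^t exp(-2 theta (t - s)) ds = sigma^2 * (1 - exp(-2 theta t)) / (2 theta).
With theta = 5/4, sigma = 5/4, x_0 = 5:
  E[X_t] = 5 * exp(-5/4 t) = 5*exp(-5*t/4)
  Var(X_t) = (5/4)^2 * (1 - exp(-2*5/4 t)) / (2 * 5/4) = 5/8 - 5*exp(-5*t/2)/8.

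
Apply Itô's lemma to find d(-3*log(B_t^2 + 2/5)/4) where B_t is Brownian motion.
d(-3*log(B_t^2 + 2/5)/4) = (15*(5*B_t^2 - 2)/(4*(5*B_t^2 + 2)^2)) dt + (-15*B_t/(10*B_t^2 + 4)) dB_t

Itô's formula for f(B_t) gives d f(B_t) = f'(B_t) dB_t + (1/2) f''(B_t) dt. Compute derivatives of f(x) = -3*log(x^2 + 2/5)/4:
  f'(x)  = -15*x/(10*x^2 + 4)
  f''(x) = 15*(5*x^2 - 2)/(2*(5*x^2 + 2)^2)
Substitute x = B_t and multiply the f'' term by 1/2:
  drift     = (1/2) * (15*(5*x^2 - 2)/(2*(5*x^2 + 2)^2)) evaluated at B_t = 15*(5*B_t^2 - 2)/(4*(5*B_t^2 + 2)^2)
  diffusion = (-15*x/(10*x^2 + 4)) evaluated at B_t = -15*B_t/(10*B_t^2 + 4)
Therefore d(-3*log(B_t^2 + 2/5)/4) = (15*(5*B_t^2 - 2)/(4*(5*B_t^2 + 2)^2)) dt + (-15*B_t/(10*B_t^2 + 4)) dB_t.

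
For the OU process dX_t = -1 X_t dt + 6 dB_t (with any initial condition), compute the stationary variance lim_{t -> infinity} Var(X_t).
lim Var(X_t) = 18

The OU SDE dX = -theta X dt + sigma dB admits the integrating factor exp(theta t): d(exp(theta t) X_t) = sigma exp(theta t) dB_t. Integrating from 0 to t gives X_t = x_0 * exp(-theta t) + sigma * int_0^t exp(-theta (t-s)) dB_s for any initial x_0. The Itô integral has variance (by the Itô isometry) sigma^2 * int_0^t exp(-2 theta (t - s)) ds = sigma^2 * (1 - exp(-2 theta t)) / (2 theta), independent of x_0.
With theta = 1, sigma = 6:
  Var(X_t) = (6)^2 * (1 - exp(-2*1 t)) / (2 * 1) = 18 - 18*exp(-2*t).
As t -> infinity, exp(-2*1 t) -> 0, so the stationary variance is sigma^2 / (2 theta) = 18.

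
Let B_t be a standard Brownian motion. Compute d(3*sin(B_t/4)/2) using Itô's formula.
d(3*sin(B_t/4)/2) = (-3*sin(B_t/4)/64) dt + (3*cos(B_t/4)/8) dB_t

Itô's formula for f(B_t) gives d f(B_t) = f'(B_t) dB_t + (1/2) f''(B_t) dt. Compute derivatives of f(x) = 3*sin(x/4)/2:
  f'(x)  = 3*cos(x/4)/8
  f''(x) = -3*sin(x/4)/32
Substitute x = B_t and multiply the f'' term by 1/2:
  drift     = (1/2) * (-3*sin(x/4)/32) evaluated at B_t = -3*sin(B_t/4)/64
  diffusion = (3*cos(x/4)/8) evaluated at B_t = 3*cos(B_t/4)/8
Therefore d(3*sin(B_t/4)/2) = (-3*sin(B_t/4)/64) dt + (3*cos(B_t/4)/8) dB_t.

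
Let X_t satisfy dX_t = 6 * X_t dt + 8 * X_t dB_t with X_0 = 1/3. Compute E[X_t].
E[X_t] = exp(6*t)/3

For GBM dX = mu X dt + sigma X dB with X_0 = x_0, apply Itô to Y = log X: dY = (mu - sigma^2/2) dt + sigma dB, so Y_t = log(x_0) + (mu - sigma^2/2) t + sigma B_t and hence X_t = x_0 * exp((mu - sigma^2/2) t + sigma B_t).
With mu = 6, sigma = 8, x_0 = 1/3, this gives:
  X_t = 1/3 * exp((-26) * t + (8) * B_t).
Since sigma*B_t ~ Normal(0, sigma^2 t), E[exp(sigma*B_t)] = exp(sigma^2 t / 2); so E[X_t] = x_0 * exp((mu - sigma^2/2) t) * exp(sigma^2 t / 2) = x_0 * exp(mu t) = exp(6*t)/3.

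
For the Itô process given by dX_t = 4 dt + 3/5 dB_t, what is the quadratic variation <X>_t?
<X>_t = 9*t/25

For an Itô process dX_t = a(t) dt + b(t) dB_t, the quadratic variation is <X>_t = int_0^t b(s)^2 ds (the drift term does not contribute). Here b(s) = 3/5, so
  b(s)^2 = 9/25.
Integrating from 0 to t:
  <X>_t = int_0^t (9/25) ds = 9*t/25.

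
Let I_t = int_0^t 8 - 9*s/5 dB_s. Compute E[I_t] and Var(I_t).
E[I_t] = 0; Var(I_t) = t*(27*t^2 - 360*t + 1600)/25

The Itô integral of a deterministic integrand f(s) has mean 0 because each increment f(s) * (B_{s+ds} - B_s) has mean 0. By the Itô isometry:
  Var( int_0^t f(s) dB_s ) = E[ (int_0^t f(s) dB_s)^2 ] = int_0^t f(s)^2 ds.
Here f(s) = 8 - 9*s/5, so f(s)^2 = (9*s - 40)^2/25. Integrate:
  int_0^t ((9*s - 40)^2/25) ds = t*(27*t^2 - 360*t + 1600)/25.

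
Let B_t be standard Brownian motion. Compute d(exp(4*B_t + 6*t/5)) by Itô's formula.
d(exp(4*B_t + 6*t/5)) = (46*exp(4*B_t + 6*t/5)/5) dt + (4*exp(4*B_t + 6*t/5)) dB_t

Itô's formula for f(t, x): d f(t, B_t) = (f_t + (1/2) f_xx) dt + f_x dB_t. Compute partials of f(t, x) = exp(6*t/5 + 4*x):
  f_t(t,x)  = 6*exp(6*t/5 + 4*x)/5
  f_x(t,x)  = 4*exp(6*t/5 + 4*x)
  f_xx(t,x) = 16*exp(6*t/5 + 4*x)
Assemble drift = f_t + (1/2) f_xx = 46*exp(6*t/5 + 4*x)/5 and diffusion = f_x = 4*exp(6*t/5 + 4*x). Substituting x = B_t:
  d(exp(4*B_t + 6*t/5)) = (46*exp(4*B_t + 6*t/5)/5) dt + (4*exp(4*B_t + 6*t/5)) dB_t.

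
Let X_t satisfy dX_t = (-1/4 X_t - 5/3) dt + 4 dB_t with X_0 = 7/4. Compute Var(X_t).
Var(X_t) = 32 - 32*exp(-t/2)

The variance V(t) = Var(X_t) satisfies V'(t) = 2 a V(t) + c^2 with V(0) = 0 (drift coefficient is linear in X, diffusion is constant). With a = -1/4, c = 4, the solution is
  V(t) = (c^2 / (2 a)) * (exp(2 a t) - 1)
       = (4^2 / (2*(-1/4))) * (exp((-1/2) t) - 1)
       = 32 - 32*exp(-t/2).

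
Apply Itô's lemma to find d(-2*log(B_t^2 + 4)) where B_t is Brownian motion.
d(-2*log(B_t^2 + 4)) = (2*(B_t^2 - 4)/(B_t^2 + 4)^2) dt + (-4*B_t/(B_t^2 + 4)) dB_t

Itô's formula for f(B_t) gives d f(B_t) = f'(B_t) dB_t + (1/2) f''(B_t) dt. Compute derivatives of f(x) = -2*log(x^2 + 4):
  f'(x)  = -4*x/(x^2 + 4)
  f''(x) = 4*(x^2 - 4)/(x^2 + 4)^2
Substitute x = B_t and multiply the f'' term by 1/2:
  drift     = (1/2) * (4*(x^2 - 4)/(x^2 + 4)^2) evaluated at B_t = 2*(B_t^2 - 4)/(B_t^2 + 4)^2
  diffusion = (-4*x/(x^2 + 4)) evaluated at B_t = -4*B_t/(B_t^2 + 4)
Therefore d(-2*log(B_t^2 + 4)) = (2*(B_t^2 - 4)/(B_t^2 + 4)^2) dt + (-4*B_t/(B_t^2 + 4)) dB_t.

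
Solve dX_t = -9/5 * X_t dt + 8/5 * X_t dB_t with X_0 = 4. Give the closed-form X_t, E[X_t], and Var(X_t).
X_t = 4 * exp((-77/25) t + (8/5) B_t); E[X_t] = 4*exp(-9*t/5); Var(X_t) = (16*exp(64*t/25) - 16)*exp(-18*t/5)

For GBM dX = mu X dt + sigma X dB with X_0 = x_0, apply Itô to Y = log X: dY = (mu - sigma^2/2) dt + sigma dB, so Y_t = log(x_0) + (mu - sigma^2/2) t + sigma B_t and hence X_t = x_0 * exp((mu - sigma^2/2) t + sigma B_t).
With mu = -9/5, sigma = 8/5, x_0 = 4, this gives:
  X_t = 4 * exp((-77/25) * t + (8/5) * B_t).
Since sigma*B_t ~ Normal(0, sigma^2 t), E[exp(sigma*B_t)] = exp(sigma^2 t / 2); so E[X_t] = x_0 * exp((mu - sigma^2/2) t) * exp(sigma^2 t / 2) = x_0 * exp(mu t) = 4*exp(-9*t/5).
Var(X_t) = E[X_t^2] - (E[X_t])^2 = x_0^2 * exp(2 mu t) * (exp(sigma^2 t) - 1) = (16*exp(64*t/25) - 16)*exp(-18*t/5).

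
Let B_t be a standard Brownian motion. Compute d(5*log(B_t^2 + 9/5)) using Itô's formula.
d(5*log(B_t^2 + 9/5)) = (25*(9 - 5*B_t^2)/(5*B_t^2 + 9)^2) dt + (50*B_t/(5*B_t^2 + 9)) dB_t

Itô's formula for f(B_t) gives d f(B_t) = f'(B_t) dB_t + (1/2) f''(B_t) dt. Compute derivatives of f(x) = 5*log(x^2 + 9/5):
  f'(x)  = 50*x/(5*x^2 + 9)
  f''(x) = 50*(9 - 5*x^2)/(5*x^2 + 9)^2
Substitute x = B_t and multiply the f'' term by 1/2:
  drift     = (1/2) * (50*(9 - 5*x^2)/(5*x^2 + 9)^2) evaluated at B_t = 25*(9 - 5*B_t^2)/(5*B_t^2 + 9)^2
  diffusion = (50*x/(5*x^2 + 9)) evaluated at B_t = 50*B_t/(5*B_t^2 + 9)
Therefore d(5*log(B_t^2 + 9/5)) = (25*(9 - 5*B_t^2)/(5*B_t^2 + 9)^2) dt + (50*B_t/(5*B_t^2 + 9)) dB_t.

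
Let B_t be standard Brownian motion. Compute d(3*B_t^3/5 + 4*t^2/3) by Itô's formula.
d(3*B_t^3/5 + 4*t^2/3) = (9*B_t/5 + 8*t/3) dt + (9*B_t^2/5) dB_t

Itô's formula for f(t, x): d f(t, B_t) = (f_t + (1/2) f_xx) dt + f_x dB_t. Compute partials of f(t, x) = 4*t^2/3 + 3*x^3/5:
  f_t(t,x)  = 8*t/3
  f_x(t,x)  = 9*x^2/5
  f_xx(t,x) = 18*x/5
Assemble drift = f_t + (1/2) f_xx = 8*t/3 + 9*x/5 and diffusion = f_x = 9*x^2/5. Substituting x = B_t:
  d(3*B_t^3/5 + 4*t^2/3) = (9*B_t/5 + 8*t/3) dt + (9*B_t^2/5) dB_t.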